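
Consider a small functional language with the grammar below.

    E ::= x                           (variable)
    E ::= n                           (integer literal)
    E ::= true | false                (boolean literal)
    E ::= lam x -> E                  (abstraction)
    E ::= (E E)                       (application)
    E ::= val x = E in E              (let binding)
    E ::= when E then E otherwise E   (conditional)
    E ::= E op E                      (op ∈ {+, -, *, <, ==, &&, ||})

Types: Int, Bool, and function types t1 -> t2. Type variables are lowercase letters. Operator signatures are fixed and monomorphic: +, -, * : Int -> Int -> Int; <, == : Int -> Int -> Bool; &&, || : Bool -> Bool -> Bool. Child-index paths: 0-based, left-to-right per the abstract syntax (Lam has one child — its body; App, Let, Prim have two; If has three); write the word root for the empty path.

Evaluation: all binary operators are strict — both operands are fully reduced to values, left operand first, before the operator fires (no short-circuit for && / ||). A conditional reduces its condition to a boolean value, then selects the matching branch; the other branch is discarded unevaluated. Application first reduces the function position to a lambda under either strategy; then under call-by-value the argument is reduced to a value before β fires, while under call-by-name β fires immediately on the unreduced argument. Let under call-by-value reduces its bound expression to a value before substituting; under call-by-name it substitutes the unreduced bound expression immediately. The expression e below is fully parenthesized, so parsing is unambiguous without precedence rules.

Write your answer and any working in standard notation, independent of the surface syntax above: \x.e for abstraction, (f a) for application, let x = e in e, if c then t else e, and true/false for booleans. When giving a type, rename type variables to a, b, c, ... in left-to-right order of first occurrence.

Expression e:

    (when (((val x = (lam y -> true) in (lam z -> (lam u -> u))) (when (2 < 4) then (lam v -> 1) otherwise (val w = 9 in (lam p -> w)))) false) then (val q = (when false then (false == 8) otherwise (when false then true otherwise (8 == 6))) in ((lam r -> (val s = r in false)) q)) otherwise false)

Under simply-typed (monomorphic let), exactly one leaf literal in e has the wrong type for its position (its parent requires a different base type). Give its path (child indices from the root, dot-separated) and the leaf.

Derivation:
\y._ : a -> Bool
let x : a -> Bool
u : c
\u._ : c -> c
\z._ : b -> c -> c
  unify Int ~ Int
  unify Int ~ Int
  unify Bool ~ Bool
\v._ : d -> Int
let w : Int
w : Int
\p._ : e -> Int
  unify d -> Int ~ e -> Int
  unify d ~ e
  unify Int ~ Int
  unify b -> c -> c ~ (e -> Int) -> f
  unify b ~ e -> Int
  unify c -> c ~ f
_ _ : c -> c
  unify c -> c ~ Bool -> g
  unify c ~ Bool
  unify Bool ~ g
_ _ : Bool
  unify Bool ~ Bool
  unify Bool ~ Bool
  unify Bool ~ Int
  FAIL: mismatch Bool ~ Int

Answer: 1.0.1.0 : false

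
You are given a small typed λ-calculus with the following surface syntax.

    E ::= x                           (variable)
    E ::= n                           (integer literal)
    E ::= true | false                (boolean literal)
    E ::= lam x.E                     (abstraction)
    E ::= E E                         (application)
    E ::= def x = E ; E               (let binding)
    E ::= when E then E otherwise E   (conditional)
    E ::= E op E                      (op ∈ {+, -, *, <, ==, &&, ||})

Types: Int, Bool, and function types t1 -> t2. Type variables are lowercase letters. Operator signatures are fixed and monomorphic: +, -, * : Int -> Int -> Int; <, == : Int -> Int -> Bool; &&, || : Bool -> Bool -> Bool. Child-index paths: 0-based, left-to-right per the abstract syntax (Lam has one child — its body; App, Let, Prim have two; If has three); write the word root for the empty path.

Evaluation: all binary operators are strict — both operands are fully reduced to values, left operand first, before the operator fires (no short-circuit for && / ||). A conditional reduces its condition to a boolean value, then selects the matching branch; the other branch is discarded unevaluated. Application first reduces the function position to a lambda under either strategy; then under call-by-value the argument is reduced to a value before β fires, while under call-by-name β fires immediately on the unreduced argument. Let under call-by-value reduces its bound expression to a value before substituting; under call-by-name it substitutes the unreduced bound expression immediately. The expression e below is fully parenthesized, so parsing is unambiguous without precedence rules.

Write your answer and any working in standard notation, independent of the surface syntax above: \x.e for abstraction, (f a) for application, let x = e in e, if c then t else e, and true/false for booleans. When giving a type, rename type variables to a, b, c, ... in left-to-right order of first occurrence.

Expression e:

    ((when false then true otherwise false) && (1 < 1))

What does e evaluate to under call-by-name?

Answer: false

Working:
step 0: ((if false then true else false) && (1 < 1))
step 1: [if@0] (false && (1 < 1))
step 2: [delta@1] (false && false)
step 3: [delta@root] false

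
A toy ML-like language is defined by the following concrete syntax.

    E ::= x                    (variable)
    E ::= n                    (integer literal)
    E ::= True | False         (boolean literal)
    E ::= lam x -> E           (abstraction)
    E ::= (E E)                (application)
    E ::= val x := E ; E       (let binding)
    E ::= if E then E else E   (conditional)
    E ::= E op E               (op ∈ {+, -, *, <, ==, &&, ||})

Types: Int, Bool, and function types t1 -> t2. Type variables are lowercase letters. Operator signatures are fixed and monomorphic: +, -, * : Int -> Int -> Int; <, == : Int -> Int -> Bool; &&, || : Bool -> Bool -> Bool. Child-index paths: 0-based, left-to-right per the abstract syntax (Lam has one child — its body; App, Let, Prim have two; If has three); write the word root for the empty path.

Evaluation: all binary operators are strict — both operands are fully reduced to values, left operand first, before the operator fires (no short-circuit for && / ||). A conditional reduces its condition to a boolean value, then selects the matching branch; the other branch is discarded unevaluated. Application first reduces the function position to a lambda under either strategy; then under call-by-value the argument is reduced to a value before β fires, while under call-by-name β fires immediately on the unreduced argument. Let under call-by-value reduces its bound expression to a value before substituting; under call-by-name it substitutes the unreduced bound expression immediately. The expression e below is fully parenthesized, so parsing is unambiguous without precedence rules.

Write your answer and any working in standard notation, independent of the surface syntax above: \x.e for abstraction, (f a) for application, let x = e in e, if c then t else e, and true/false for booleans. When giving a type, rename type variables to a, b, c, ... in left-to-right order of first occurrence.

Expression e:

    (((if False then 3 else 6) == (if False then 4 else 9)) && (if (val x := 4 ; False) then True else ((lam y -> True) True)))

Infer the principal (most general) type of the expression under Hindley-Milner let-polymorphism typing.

Working:
  unify Bool ~ Bool
  unify Int ~ Int
  unify Int ~ Int
  unify Bool ~ Bool
  unify Int ~ Int
  unify Int ~ Int
  unify Bool ~ Bool
let x : Int
  unify Bool ~ Bool
\y._ : a -> Bool
  unify a -> Bool ~ Bool -> b
  unify a ~ Bool
  unify Bool ~ b
_ _ : Bool
  unify Bool ~ Bool
  unify Bool ~ Bool

Answer: Bool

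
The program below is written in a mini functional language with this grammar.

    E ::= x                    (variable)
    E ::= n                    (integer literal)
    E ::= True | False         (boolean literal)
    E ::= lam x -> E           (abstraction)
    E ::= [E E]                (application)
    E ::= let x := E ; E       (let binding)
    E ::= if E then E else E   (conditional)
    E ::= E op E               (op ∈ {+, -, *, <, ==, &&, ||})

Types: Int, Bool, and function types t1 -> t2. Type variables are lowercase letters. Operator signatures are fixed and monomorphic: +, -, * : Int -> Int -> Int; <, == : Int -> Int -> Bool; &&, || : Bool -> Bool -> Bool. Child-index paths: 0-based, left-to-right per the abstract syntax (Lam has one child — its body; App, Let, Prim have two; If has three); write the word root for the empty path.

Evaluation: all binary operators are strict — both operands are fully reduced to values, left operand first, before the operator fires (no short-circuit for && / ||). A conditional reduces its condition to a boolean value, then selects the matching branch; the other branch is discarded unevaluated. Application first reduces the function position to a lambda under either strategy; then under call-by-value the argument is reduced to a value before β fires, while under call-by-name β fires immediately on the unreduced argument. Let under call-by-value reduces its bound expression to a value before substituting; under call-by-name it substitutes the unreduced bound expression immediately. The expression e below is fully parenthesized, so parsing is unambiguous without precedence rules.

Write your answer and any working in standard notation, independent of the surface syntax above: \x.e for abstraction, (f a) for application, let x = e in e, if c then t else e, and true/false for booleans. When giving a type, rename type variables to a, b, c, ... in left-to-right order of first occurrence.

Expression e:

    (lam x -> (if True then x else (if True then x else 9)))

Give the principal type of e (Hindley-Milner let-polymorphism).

Answer: Int -> Int

Working:
  unify Bool ~ Bool
x : a
  unify Bool ~ Bool
x : a
  unify a ~ Int
  unify Int ~ Int
\x._ : Int -> Int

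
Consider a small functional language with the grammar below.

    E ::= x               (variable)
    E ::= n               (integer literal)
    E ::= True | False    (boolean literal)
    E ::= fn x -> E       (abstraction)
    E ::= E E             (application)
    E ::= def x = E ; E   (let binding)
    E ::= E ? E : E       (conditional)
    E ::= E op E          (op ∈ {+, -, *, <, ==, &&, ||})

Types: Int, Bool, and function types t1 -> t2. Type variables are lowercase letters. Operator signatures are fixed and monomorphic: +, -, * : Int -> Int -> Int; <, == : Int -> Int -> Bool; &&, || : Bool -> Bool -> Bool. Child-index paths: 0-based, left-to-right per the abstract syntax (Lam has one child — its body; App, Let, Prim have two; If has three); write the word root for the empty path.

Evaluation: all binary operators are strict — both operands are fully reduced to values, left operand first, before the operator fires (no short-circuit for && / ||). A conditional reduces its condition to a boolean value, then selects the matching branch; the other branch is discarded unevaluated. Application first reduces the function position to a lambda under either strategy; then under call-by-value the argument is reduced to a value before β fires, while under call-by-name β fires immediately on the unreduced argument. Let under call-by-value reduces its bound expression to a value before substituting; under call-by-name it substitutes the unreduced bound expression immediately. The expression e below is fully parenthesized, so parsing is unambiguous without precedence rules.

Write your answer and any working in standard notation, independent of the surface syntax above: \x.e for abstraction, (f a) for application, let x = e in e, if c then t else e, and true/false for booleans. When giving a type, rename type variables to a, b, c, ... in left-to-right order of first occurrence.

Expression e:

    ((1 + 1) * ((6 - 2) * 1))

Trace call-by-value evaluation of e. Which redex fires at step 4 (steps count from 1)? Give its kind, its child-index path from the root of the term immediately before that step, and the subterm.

Derivation:
step 0: ((1 + 1) * ((6 - 2) * 1))
step 1: [delta@0] (2 * ((6 - 2) * 1))
step 2: [delta@1.0] (2 * (4 * 1))
step 3: [delta@1] (2 * 4)
step 4: [delta@root] 8

Answer: delta at root : (2 * 4)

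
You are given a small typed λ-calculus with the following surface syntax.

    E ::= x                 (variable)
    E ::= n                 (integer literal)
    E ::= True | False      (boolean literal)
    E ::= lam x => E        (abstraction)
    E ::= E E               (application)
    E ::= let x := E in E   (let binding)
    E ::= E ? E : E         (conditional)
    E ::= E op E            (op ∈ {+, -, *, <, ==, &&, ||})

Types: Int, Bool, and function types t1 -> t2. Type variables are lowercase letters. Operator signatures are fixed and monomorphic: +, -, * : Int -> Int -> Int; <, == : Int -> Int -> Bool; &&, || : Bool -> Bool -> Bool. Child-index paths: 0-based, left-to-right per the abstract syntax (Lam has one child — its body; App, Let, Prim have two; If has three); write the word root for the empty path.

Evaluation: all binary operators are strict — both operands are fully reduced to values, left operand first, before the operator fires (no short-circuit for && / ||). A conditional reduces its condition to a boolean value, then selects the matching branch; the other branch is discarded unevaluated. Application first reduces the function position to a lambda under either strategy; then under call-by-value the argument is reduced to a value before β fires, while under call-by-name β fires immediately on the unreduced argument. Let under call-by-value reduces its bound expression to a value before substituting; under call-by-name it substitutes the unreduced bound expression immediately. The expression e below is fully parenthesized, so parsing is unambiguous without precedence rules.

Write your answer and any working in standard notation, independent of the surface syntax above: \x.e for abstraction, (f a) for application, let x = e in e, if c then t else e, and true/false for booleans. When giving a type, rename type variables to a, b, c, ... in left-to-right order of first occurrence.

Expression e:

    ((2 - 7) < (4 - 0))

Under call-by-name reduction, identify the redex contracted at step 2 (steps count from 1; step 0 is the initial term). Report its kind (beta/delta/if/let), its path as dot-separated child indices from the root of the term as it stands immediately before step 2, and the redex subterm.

Answer: delta at 1 : (4 - 0)

Working:
step 0: ((2 - 7) < (4 - 0))
step 1: [delta@0] (-5 < (4 - 0))
step 2: [delta@1] (-5 < 4)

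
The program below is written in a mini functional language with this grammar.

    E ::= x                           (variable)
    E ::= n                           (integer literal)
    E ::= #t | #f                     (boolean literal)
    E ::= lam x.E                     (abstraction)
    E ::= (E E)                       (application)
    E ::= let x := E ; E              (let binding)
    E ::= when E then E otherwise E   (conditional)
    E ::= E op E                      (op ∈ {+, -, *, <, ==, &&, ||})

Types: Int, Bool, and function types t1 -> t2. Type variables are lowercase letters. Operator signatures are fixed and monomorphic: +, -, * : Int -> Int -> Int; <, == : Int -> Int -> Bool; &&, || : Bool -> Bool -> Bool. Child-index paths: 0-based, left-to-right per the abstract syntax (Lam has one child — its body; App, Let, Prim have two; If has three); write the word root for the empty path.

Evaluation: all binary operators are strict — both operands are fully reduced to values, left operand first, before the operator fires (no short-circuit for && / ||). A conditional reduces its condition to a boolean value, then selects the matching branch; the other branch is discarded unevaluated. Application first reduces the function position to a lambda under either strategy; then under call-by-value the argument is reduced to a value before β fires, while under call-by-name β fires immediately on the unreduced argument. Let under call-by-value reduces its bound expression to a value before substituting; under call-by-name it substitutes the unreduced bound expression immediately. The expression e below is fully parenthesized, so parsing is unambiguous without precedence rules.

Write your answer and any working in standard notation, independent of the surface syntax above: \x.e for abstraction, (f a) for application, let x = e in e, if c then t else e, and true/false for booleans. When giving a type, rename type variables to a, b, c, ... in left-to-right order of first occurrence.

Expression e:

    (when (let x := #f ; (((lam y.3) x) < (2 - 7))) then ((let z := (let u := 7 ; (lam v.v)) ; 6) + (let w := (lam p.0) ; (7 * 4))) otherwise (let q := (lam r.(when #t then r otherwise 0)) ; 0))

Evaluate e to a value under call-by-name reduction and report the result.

Working:
step 0: (if (let x = false in (((\y.3) x) < (2 - 7))) then ((let z = (let u = 7 in (\v.v)) in 6) + (let w = (\p.0) in (7 * 4))) else (let q = (\r.(if true then r else 0)) in 0))
step 1: [let@0] (if (((\y.3) false) < (2 - 7)) then ((let z = (let u = 7 in (\v.v)) in 6) + (let w = (\p.0) in (7 * 4))) else (let q = (\r.(if true then r else 0)) in 0))
step 2: [beta@0.0] (if (3 < (2 - 7)) then ((let z = (let u = 7 in (\v.v)) in 6) + (let w = (\p.0) in (7 * 4))) else (let q = (\r.(if true then r else 0)) in 0))
step 3: [delta@0.1] (if (3 < -5) then ((let z = (let u = 7 in (\v.v)) in 6) + (let w = (\p.0) in (7 * 4))) else (let q = (\r.(if true then r else 0)) in 0))
step 4: [delta@0] (if false then ((let z = (let u = 7 in (\v.v)) in 6) + (let w = (\p.0) in (7 * 4))) else (let q = (\r.(if true then r else 0)) in 0))
step 5: [if@root] (let q = (\r.(if true then r else 0)) in 0)
step 6: [let@root] 0

Answer: 0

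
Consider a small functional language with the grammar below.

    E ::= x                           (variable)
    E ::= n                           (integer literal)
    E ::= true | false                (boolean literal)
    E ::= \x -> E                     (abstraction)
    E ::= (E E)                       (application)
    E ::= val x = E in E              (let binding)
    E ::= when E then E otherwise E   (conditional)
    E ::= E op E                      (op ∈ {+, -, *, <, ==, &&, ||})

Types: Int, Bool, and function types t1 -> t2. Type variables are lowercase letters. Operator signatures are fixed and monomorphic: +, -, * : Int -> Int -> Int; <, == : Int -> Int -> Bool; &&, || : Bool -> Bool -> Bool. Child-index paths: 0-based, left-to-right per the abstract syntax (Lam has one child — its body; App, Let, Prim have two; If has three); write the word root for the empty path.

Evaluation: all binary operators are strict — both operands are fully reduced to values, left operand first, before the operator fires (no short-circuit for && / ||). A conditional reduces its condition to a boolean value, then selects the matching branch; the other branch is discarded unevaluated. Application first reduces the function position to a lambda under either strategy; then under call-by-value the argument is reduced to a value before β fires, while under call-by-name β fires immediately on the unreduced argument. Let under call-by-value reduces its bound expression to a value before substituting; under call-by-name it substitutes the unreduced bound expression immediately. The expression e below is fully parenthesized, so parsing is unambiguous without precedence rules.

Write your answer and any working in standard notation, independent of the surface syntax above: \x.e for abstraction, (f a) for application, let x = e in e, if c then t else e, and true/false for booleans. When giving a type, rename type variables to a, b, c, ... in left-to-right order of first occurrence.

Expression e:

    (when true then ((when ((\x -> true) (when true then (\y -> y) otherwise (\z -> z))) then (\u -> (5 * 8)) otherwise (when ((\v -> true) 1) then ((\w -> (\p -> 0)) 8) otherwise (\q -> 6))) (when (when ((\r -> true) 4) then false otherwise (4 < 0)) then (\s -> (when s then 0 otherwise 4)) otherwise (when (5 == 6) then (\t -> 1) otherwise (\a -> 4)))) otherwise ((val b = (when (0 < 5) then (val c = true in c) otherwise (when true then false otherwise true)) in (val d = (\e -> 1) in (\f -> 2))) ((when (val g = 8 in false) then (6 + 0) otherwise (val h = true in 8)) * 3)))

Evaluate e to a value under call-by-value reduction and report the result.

Answer: 40

Derivation:
step 0: (if true then ((if ((\x.true) (if true then (\y.y) else (\z.z))) then (\u.(5 * 8)) else (if ((\v.true) 1) then ((\w.(\p.0)) 8) else (\q.6))) (if (if ((\r.true) 4) then false else (4 < 0)) then (\s.(if s then 0 else 4)) else (if (5 == 6) then (\t.1) else (\a.4)))) else ((let b = (if (0 < 5) then (let c = true in c) else (if true then false else true)) in (let d = (\e.1) in (\f.2))) ((if (let g = 8 in false) then (6 + 0) else (let h = true in 8)) * 3)))
step 1: [if@root] ((if ((\x.true) (if true then (\y.y) else (\z.z))) then (\u.(5 * 8)) else (if ((\v.true) 1) then ((\w.(\p.0)) 8) else (\q.6))) (if (if ((\r.true) 4) then false else (4 < 0)) then (\s.(if s then 0 else 4)) else (if (5 == 6) then (\t.1) else (\a.4))))
step 2: [if@0.0.1] ((if ((\x.true) (\y.y)) then (\u.(5 * 8)) else (if ((\v.true) 1) then ((\w.(\p.0)) 8) else (\q.6))) (if (if ((\r.true) 4) then false else (4 < 0)) then (\s.(if s then 0 else 4)) else (if (5 == 6) then (\t.1) else (\a.4))))
step 3: [beta@0.0] ((if true then (\u.(5 * 8)) else (if ((\v.true) 1) then ((\w.(\p.0)) 8) else (\q.6))) (if (if ((\r.true) 4) then false else (4 < 0)) then (\s.(if s then 0 else 4)) else (if (5 == 6) then (\t.1) else (\a.4))))
step 4: [if@0] ((\u.(5 * 8)) (if (if ((\r.true) 4) then false else (4 < 0)) then (\s.(if s then 0 else 4)) else (if (5 == 6) then (\t.1) else (\a.4))))
step 5: [beta@1.0.0] ((\u.(5 * 8)) (if (if true then false else (4 < 0)) then (\s.(if s then 0 else 4)) else (if (5 == 6) then (\t.1) else (\a.4))))
step 6: [if@1.0] ((\u.(5 * 8)) (if false then (\s.(if s then 0 else 4)) else (if (5 == 6) then (\t.1) else (\a.4))))
step 7: [if@1] ((\u.(5 * 8)) (if (5 == 6) then (\t.1) else (\a.4)))
step 8: [delta@1.0] ((\u.(5 * 8)) (if false then (\t.1) else (\a.4)))
step 9: [if@1] ((\u.(5 * 8)) (\a.4))
step 10: [beta@root] (5 * 8)
step 11: [delta@root] 40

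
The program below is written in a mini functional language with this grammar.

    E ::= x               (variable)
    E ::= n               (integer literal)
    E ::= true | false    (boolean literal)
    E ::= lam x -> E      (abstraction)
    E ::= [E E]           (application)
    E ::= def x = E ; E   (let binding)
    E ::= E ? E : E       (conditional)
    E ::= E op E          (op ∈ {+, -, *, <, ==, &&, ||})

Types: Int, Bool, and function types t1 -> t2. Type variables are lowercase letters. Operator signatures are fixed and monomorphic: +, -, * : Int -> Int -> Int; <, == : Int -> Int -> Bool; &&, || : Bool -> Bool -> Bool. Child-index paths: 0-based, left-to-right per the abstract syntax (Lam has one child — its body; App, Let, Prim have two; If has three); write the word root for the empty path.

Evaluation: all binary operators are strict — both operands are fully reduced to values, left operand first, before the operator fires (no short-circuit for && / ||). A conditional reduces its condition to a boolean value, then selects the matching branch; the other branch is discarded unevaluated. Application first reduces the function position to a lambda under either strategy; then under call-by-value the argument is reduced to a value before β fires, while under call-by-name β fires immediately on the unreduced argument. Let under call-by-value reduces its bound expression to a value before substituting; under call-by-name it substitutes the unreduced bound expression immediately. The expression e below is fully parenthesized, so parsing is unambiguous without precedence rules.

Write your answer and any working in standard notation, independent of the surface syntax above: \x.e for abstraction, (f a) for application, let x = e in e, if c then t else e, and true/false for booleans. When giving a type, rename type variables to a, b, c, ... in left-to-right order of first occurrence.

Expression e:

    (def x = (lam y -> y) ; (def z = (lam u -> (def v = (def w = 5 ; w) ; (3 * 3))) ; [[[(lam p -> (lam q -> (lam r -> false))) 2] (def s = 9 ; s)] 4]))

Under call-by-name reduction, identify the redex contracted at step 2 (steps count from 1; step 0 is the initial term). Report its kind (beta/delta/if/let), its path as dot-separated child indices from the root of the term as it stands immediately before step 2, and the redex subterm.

Answer: let at root : (let z = (\u.(let v = (let w = 5 in w) in (3 * 3))) in ((((\p.(\q.(\r.false))) 2) (let s = 9 in s)) 4))

Working:
step 0: (let x = (\y.y) in (let z = (\u.(let v = (let w = 5 in w) in (3 * 3))) in ((((\p.(\q.(\r.false))) 2) (let s = 9 in s)) 4)))
step 1: [let@root] (let z = (\u.(let v = (let w = 5 in w) in (3 * 3))) in ((((\p.(\q.(\r.false))) 2) (let s = 9 in s)) 4))
step 2: [let@root] ((((\p.(\q.(\r.false))) 2) (let s = 9 in s)) 4)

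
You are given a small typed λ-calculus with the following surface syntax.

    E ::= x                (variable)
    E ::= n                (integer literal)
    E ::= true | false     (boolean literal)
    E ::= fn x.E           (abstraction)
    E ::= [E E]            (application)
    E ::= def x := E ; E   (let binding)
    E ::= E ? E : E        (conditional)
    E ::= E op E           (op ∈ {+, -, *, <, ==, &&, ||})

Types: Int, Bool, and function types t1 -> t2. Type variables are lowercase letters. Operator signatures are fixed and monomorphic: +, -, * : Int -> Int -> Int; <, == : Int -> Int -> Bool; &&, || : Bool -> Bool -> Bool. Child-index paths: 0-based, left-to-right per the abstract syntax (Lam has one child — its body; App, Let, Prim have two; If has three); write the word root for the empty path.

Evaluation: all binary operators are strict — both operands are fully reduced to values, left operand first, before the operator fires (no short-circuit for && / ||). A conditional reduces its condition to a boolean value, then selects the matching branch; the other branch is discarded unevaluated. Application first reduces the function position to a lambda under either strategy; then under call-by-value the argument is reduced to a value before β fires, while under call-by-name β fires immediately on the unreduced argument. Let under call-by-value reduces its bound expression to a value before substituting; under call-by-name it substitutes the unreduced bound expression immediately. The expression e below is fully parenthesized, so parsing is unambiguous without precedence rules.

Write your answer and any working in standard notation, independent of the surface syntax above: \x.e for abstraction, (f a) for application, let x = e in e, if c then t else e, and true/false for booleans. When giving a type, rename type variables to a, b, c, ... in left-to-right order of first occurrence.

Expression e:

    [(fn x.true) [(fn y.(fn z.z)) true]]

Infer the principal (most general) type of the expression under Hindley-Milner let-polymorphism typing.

Answer: Bool

Trace:
\x._ : a -> Bool
z : c
\z._ : c -> c
\y._ : b -> c -> c
  unify b -> c -> c ~ Bool -> d
  unify b ~ Bool
  unify c -> c ~ d
_ _ : c -> c
  unify a -> Bool ~ (c -> c) -> e
  unify a ~ c -> c
  unify Bool ~ e
_ _ : Bool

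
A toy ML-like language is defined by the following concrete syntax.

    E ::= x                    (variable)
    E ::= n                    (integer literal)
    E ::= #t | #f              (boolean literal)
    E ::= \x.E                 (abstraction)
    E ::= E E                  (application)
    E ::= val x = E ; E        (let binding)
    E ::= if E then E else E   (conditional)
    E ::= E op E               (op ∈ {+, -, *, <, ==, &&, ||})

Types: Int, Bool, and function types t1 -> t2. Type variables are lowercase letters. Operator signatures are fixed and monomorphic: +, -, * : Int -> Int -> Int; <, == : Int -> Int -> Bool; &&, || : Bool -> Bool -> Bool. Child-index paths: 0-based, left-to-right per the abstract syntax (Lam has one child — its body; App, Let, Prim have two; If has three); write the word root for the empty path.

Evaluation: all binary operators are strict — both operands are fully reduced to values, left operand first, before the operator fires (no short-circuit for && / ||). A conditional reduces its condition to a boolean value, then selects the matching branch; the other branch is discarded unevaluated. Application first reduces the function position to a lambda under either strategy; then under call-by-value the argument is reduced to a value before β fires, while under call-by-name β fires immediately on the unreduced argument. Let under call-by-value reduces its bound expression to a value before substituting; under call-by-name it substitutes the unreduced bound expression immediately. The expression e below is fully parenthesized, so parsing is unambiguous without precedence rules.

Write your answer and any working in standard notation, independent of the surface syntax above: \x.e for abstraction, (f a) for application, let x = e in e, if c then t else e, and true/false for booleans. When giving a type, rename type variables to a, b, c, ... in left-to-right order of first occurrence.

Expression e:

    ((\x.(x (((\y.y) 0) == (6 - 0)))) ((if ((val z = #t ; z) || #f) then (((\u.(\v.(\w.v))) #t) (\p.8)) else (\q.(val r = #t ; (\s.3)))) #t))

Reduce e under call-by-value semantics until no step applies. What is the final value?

Answer: 8

Working:
step 0: ((\x.(x (((\y.y) 0) == (6 - 0)))) ((if ((let z = true in z) || false) then (((\u.(\v.(\w.v))) true) (\p.8)) else (\q.(let r = true in (\s.3)))) true))
step 1: [let@1.0.0.0] ((\x.(x (((\y.y) 0) == (6 - 0)))) ((if (true || false) then (((\u.(\v.(\w.v))) true) (\p.8)) else (\q.(let r = true in (\s.3)))) true))
step 2: [delta@1.0.0] ((\x.(x (((\y.y) 0) == (6 - 0)))) ((if true then (((\u.(\v.(\w.v))) true) (\p.8)) else (\q.(let r = true in (\s.3)))) true))
step 3: [if@1.0] ((\x.(x (((\y.y) 0) == (6 - 0)))) ((((\u.(\v.(\w.v))) true) (\p.8)) true))
step 4: [beta@1.0.0] ((\x.(x (((\y.y) 0) == (6 - 0)))) (((\v.(\w.v)) (\p.8)) true))
step 5: [beta@1.0] ((\x.(x (((\y.y) 0) == (6 - 0)))) ((\w.(\p.8)) true))
step 6: [beta@1] ((\x.(x (((\y.y) 0) == (6 - 0)))) (\p.8))
step 7: [beta@root] ((\p.8) (((\y.y) 0) == (6 - 0)))
step 8: [beta@1.0] ((\p.8) (0 == (6 - 0)))
step 9: [delta@1.1] ((\p.8) (0 == 6))
step 10: [delta@1] ((\p.8) false)
step 11: [beta@root] 8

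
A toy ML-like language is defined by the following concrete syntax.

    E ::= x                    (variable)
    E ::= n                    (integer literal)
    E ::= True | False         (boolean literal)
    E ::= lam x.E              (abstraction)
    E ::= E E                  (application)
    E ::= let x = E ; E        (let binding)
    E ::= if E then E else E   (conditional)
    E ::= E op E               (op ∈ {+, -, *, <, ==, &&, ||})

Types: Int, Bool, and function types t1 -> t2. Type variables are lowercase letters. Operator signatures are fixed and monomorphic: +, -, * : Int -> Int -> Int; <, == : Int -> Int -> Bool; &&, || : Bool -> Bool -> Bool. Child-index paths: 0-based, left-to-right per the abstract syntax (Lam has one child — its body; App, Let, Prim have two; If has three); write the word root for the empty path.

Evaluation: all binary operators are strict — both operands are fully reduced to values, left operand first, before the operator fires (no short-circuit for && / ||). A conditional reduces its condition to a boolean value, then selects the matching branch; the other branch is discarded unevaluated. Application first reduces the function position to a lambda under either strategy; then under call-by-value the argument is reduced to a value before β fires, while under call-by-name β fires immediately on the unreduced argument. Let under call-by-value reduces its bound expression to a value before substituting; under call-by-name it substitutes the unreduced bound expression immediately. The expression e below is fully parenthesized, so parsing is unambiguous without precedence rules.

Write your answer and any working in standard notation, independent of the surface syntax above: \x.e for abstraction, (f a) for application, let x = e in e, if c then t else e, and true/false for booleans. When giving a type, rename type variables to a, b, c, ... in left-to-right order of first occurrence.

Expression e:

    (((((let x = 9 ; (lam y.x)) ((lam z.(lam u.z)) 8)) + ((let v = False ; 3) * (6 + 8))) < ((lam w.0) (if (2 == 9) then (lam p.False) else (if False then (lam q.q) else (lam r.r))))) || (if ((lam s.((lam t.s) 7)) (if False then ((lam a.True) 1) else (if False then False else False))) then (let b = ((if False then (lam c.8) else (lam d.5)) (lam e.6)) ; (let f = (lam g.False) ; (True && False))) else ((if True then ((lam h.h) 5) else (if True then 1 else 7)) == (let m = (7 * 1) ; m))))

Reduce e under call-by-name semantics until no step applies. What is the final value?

Trace:
step 0: (((((let x = 9 in (\y.x)) ((\z.(\u.z)) 8)) + ((let v = false in 3) * (6 + 8))) < ((\w.0) (if (2 == 9) then (\p.false) else (if false then (\q.q) else (\r.r))))) || (if ((\s.((\t.s) 7)) (if false then ((\a.true) 1) else (if false then false else false))) then (let b = ((if false then (\c.8) else (\d.5)) (\e.6)) in (let f = (\g.false) in (true && false))) else ((if true then ((\h.h) 5) else (if true then 1 else 7)) == (let m = (7 * 1) in m))))
step 1: [let@0.0.0.0] (((((\y.9) ((\z.(\u.z)) 8)) + ((let v = false in 3) * (6 + 8))) < ((\w.0) (if (2 == 9) then (\p.false) else (if false then (\q.q) else (\r.r))))) || (if ((\s.((\t.s) 7)) (if false then ((\a.true) 1) else (if false then false else false))) then (let b = ((if false then (\c.8) else (\d.5)) (\e.6)) in (let f = (\g.false) in (true && false))) else ((if true then ((\h.h) 5) else (if true then 1 else 7)) == (let m = (7 * 1) in m))))
step 2: [beta@0.0.0] (((9 + ((let v = false in 3) * (6 + 8))) < ((\w.0) (if (2 == 9) then (\p.false) else (if false then (\q.q) else (\r.r))))) || (if ((\s.((\t.s) 7)) (if false then ((\a.true) 1) else (if false then false else false))) then (let b = ((if false then (\c.8) else (\d.5)) (\e.6)) in (let f = (\g.false) in (true && false))) else ((if true then ((\h.h) 5) else (if true then 1 else 7)) == (let m = (7 * 1) in m))))
step 3: [let@0.0.1.0] (((9 + (3 * (6 + 8))) < ((\w.0) (if (2 == 9) then (\p.false) else (if false then (\q.q) else (\r.r))))) || (if ((\s.((\t.s) 7)) (if false then ((\a.true) 1) else (if false then false else false))) then (let b = ((if false then (\c.8) else (\d.5)) (\e.6)) in (let f = (\g.false) in (true && false))) else ((if true then ((\h.h) 5) else (if true then 1 else 7)) == (let m = (7 * 1) in m))))
step 4: [delta@0.0.1.1] (((9 + (3 * 14)) < ((\w.0) (if (2 == 9) then (\p.false) else (if false then (\q.q) else (\r.r))))) || (if ((\s.((\t.s) 7)) (if false then ((\a.true) 1) else (if false then false else false))) then (let b = ((if false then (\c.8) else (\d.5)) (\e.6)) in (let f = (\g.false) in (true && false))) else ((if true then ((\h.h) 5) else (if true then 1 else 7)) == (let m = (7 * 1) in m))))
step 5: [delta@0.0.1] (((9 + 42) < ((\w.0) (if (2 == 9) then (\p.false) else (if false then (\q.q) else (\r.r))))) || (if ((\s.((\t.s) 7)) (if false then ((\a.true) 1) else (if false then false else false))) then (let b = ((if false then (\c.8) else (\d.5)) (\e.6)) in (let f = (\g.false) in (true && false))) else ((if true then ((\h.h) 5) else (if true then 1 else 7)) == (let m = (7 * 1) in m))))
step 6: [delta@0.0] ((51 < ((\w.0) (if (2 == 9) then (\p.false) else (if false then (\q.q) else (\r.r))))) || (if ((\s.((\t.s) 7)) (if false then ((\a.true) 1) else (if false then false else false))) then (let b = ((if false then (\c.8) else (\d.5)) (\e.6)) in (let f = (\g.false) in (true && false))) else ((if true then ((\h.h) 5) else (if true then 1 else 7)) == (let m = (7 * 1) in m))))
step 7: [beta@0.1] ((51 < 0) || (if ((\s.((\t.s) 7)) (if false then ((\a.true) 1) else (if false then false else false))) then (let b = ((if false then (\c.8) else (\d.5)) (\e.6)) in (let f = (\g.false) in (true && false))) else ((if true then ((\h.h) 5) else (if true then 1 else 7)) == (let m = (7 * 1) in m))))
step 8: [delta@0] (false || (if ((\s.((\t.s) 7)) (if false then ((\a.true) 1) else (if false then false else false))) then (let b = ((if false then (\c.8) else (\d.5)) (\e.6)) in (let f = (\g.false) in (true && false))) else ((if true then ((\h.h) 5) else (if true then 1 else 7)) == (let m = (7 * 1) in m))))
step 9: [beta@1.0] (false || (if ((\t.(if false then ((\a.true) 1) else (if false then false else false))) 7) then (let b = ((if false then (\c.8) else (\d.5)) (\e.6)) in (let f = (\g.false) in (true && false))) else ((if true then ((\h.h) 5) else (if true then 1 else 7)) == (let m = (7 * 1) in m))))
step 10: [beta@1.0] (false || (if (if false then ((\a.true) 1) else (if false then false else false)) then (let b = ((if false then (\c.8) else (\d.5)) (\e.6)) in (let f = (\g.false) in (true && false))) else ((if true then ((\h.h) 5) else (if true then 1 else 7)) == (let m = (7 * 1) in m))))
step 11: [if@1.0] (false || (if (if false then false else false) then (let b = ((if false then (\c.8) else (\d.5)) (\e.6)) in (let f = (\g.false) in (true && false))) else ((if true then ((\h.h) 5) else (if true then 1 else 7)) == (let m = (7 * 1) in m))))
step 12: [if@1.0] (false || (if false then (let b = ((if false then (\c.8) else (\d.5)) (\e.6)) in (let f = (\g.false) in (true && false))) else ((if true then ((\h.h) 5) else (if true then 1 else 7)) == (let m = (7 * 1) in m))))
step 13: [if@1] (false || ((if true then ((\h.h) 5) else (if true then 1 else 7)) == (let m = (7 * 1) in m)))
step 14: [if@1.0] (false || (((\h.h) 5) == (let m = (7 * 1) in m)))
step 15: [beta@1.0] (false || (5 == (let m = (7 * 1) in m)))
step 16: [let@1.1] (false || (5 == (7 * 1)))
step 17: [delta@1.1] (false || (5 == 7))
step 18: [delta@1] (false || false)
step 19: [delta@root] false

Answer: false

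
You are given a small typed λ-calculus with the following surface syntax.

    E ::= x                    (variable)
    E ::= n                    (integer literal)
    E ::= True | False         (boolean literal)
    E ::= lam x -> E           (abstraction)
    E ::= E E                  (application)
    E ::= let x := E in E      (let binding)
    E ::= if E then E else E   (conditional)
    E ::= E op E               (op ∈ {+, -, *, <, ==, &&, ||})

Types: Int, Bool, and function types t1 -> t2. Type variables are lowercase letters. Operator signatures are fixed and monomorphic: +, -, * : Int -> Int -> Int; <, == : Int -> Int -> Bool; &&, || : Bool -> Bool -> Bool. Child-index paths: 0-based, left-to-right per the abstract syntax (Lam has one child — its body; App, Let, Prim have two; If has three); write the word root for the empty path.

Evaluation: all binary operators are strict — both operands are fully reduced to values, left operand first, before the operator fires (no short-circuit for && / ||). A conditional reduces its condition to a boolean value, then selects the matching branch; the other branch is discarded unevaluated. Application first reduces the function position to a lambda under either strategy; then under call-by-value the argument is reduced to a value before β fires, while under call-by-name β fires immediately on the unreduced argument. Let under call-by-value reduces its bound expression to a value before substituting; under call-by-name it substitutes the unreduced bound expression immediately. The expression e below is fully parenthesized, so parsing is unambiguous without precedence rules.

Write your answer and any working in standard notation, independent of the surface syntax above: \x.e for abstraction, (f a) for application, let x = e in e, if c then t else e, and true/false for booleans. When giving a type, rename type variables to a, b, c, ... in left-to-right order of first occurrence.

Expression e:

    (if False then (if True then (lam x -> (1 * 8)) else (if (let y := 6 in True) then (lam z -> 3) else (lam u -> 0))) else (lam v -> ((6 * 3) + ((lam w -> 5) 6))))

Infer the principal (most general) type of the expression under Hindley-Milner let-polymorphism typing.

Answer: a -> Int

Derivation:
  unify Bool ~ Bool
  unify Bool ~ Bool
  unify Int ~ Int
  unify Int ~ Int
\x._ : a -> Int
let y : Int
  unify Bool ~ Bool
\z._ : b -> Int
\u._ : c -> Int
  unify b -> Int ~ c -> Int
  unify b ~ c
  unify Int ~ Int
  unify a -> Int ~ c -> Int
  unify a ~ c
  unify Int ~ Int
  unify Int ~ Int
  unify Int ~ Int
  unify Int ~ Int
\w._ : e -> Int
  unify e -> Int ~ Int -> f
  unify e ~ Int
  unify Int ~ f
_ _ : Int
  unify Int ~ Int
\v._ : d -> Int
  unify c -> Int ~ d -> Int
  unify c ~ d
  unify Int ~ Int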